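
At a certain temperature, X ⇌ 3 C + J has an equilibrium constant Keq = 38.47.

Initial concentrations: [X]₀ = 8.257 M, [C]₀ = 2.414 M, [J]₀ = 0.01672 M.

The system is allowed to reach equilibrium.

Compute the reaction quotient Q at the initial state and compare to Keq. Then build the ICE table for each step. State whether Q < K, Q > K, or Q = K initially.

Q₀ = 0.02849 vs Keq = 38.47 ⇒ Q<K, forward
Step 1:
                  X         C         J
  init        8.257     2.414   0.01672
  Δ           -1.21     3.631      1.21
  eq          7.047     6.045     1.227
  solve Keq expr → x = 1.21; check Q = 38.47

Q₀ = 0.02849; Q < K (proceeds forward)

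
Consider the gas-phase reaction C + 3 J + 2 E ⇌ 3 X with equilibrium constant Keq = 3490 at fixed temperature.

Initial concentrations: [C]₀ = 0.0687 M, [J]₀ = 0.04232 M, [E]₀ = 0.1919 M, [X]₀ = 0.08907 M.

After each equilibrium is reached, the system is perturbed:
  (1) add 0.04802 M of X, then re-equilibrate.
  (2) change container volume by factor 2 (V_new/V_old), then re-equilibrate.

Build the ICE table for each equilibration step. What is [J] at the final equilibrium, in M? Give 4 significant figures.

[J]_eq = 0.04089 M

Q₀ = 3685 vs Keq = 3490 ⇒ Q>K, reverse
Step 1:
                   C          J          E          X
  Initial     0.0687    0.04232     0.1919    0.08907
  Change  1.5624e-04 4.6872e-04 3.1248e-04 -4.6872e-04
  Equil      0.06886    0.04279     0.1922     0.0886
  solve Keq expr → x = -1.5624e-04; check Q = 3490
Then add 0.04802 M of X.
Step 2:
                   C          J          E          X
  Initial    0.06886    0.04279     0.1922     0.1366
  Change    0.004536    0.01361   0.009072   -0.01361
  Equil      0.07339     0.0564     0.2013      0.123
  solve Keq expr → x = -0.004536; check Q = 3490
Then change container volume by factor 2 (V_new/V_old).
Step 3:
                   C          J          E          X
  Initial     0.0367     0.0282     0.1006    0.06151
  Change    0.004232     0.0127   0.008464    -0.0127
  Equil      0.04093    0.04089     0.1091    0.04881
  solve Keq expr → x = -0.004232; check Q = 3490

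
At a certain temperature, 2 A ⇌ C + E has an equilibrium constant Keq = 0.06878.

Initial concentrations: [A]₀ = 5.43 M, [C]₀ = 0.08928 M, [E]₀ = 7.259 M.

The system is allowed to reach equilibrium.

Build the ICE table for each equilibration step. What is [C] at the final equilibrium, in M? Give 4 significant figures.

Q₀ = 0.02198 vs Keq = 0.06878 ⇒ Q<K, forward
Step 1:
                    A           C           E
  I              5.43     0.08928       7.259
  C           -0.3082      0.1541      0.1541
  E             5.122      0.2434       7.413
  solve Keq expr → x = 0.1541; check Q = 0.06878

[C]_eq = 0.2434 M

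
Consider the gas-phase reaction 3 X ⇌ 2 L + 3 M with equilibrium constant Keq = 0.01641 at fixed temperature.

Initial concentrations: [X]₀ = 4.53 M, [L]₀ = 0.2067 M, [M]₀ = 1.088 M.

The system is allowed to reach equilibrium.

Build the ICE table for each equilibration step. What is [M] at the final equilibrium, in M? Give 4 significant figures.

Q₀ = 5.9193e-04 vs Keq = 0.01641 ⇒ Q<K, forward
Step 1:
                    X           L           M
  Initial        4.53      0.2067       1.088
  Change      -0.4837      0.3225      0.4837
  Equil         4.046      0.5292       1.572
  solve Keq expr → x = 0.1612; check Q = 0.01641

[M]_eq = 1.572 M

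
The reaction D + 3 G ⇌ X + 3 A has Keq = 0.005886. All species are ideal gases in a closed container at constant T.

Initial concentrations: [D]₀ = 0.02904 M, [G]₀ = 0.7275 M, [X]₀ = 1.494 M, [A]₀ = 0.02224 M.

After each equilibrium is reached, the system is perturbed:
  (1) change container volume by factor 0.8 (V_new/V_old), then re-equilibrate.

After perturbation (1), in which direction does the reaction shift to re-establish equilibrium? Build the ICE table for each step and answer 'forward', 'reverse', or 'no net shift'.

Direction: no net shift

Q₀ = 0.00147 vs Keq = 0.005886 ⇒ Q<K, forward
Step 1:
                    D           G           X           A
  I           0.02904      0.7275       1.494     0.02224
  C         -0.003663    -0.01099    0.003663     0.01099
  E           0.02538      0.7165       1.498     0.03323
  solve Keq expr → x = 0.003663; check Q = 0.005886
Then change container volume by factor 0.8 (V_new/V_old).
Step 2:
                    D           G           X           A
  I           0.03172      0.8956       1.872     0.04154
  C                 0           0           0           0
  E           0.03172      0.8956       1.872     0.04154
  solve Keq expr → x = 0; check Q = 0.005886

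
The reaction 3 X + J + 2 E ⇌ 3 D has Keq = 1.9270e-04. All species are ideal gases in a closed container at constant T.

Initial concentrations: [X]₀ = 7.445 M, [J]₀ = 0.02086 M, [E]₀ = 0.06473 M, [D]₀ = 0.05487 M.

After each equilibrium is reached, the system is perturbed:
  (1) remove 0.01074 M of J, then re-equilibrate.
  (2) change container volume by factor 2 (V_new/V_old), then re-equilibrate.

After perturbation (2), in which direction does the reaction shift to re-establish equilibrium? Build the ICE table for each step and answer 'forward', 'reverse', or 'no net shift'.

Q₀ = 0.00458 vs Keq = 1.9270e-04 ⇒ Q>K, reverse
Step 1:
                  X         J         E         D
  Initial     7.445   0.02086   0.06473   0.05487
  Change    0.02898  0.009661   0.01932  -0.02898
  Equil       7.474   0.03052   0.08405   0.02589
  solve Keq expr → x = -0.009661; check Q = 1.9270e-04
Then remove 0.01074 M of J.
Step 2:
                  X         J         E         D
  Initial     7.474   0.01978   0.08405   0.02589
  Change   0.002795 9.3152e-04  0.001863 -0.002795
  Equil       7.477   0.02071   0.08592   0.02309
  solve Keq expr → x = -9.3152e-04; check Q = 1.9270e-04
Then change container volume by factor 2 (V_new/V_old).
Step 3:
                  X         J         E         D
  Initial     3.738   0.01036   0.04296   0.01155
  Change   0.005143  0.001714  0.003428 -0.005143
  Equil       3.744   0.01207   0.04639  0.006403
  solve Keq expr → x = -0.001714; check Q = 1.9270e-04

Direction: reverse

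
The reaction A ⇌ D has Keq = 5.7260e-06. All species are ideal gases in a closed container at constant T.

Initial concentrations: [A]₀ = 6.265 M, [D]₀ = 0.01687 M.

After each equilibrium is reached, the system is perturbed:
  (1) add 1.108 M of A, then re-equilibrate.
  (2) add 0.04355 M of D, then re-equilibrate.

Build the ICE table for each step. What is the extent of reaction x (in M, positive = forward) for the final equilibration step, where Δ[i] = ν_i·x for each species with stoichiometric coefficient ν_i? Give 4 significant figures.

Q₀ = 0.002693 vs Keq = 5.7260e-06 ⇒ Q>K, reverse
Step 1:
                    A           D
  init          6.265     0.01687
  Δ           0.01683    -0.01683
  eq            6.282  3.5970e-05
  solve Keq expr → x = -0.01683; check Q = 5.7260e-06
Then add 1.108 M of A.
Step 2:
                    A           D
  init           7.39  3.5970e-05
  Δ       -6.3444e-06  6.3444e-06
  eq             7.39  4.2314e-05
  solve Keq expr → x = 6.3444e-06; check Q = 5.7260e-06
Then add 0.04355 M of D.
Step 3:
                    A           D
  init           7.39     0.04359
  Δ           0.04355    -0.04355
  eq            7.433  4.2564e-05
  solve Keq expr → x = -0.04355; check Q = 5.7260e-06

x = -0.04355 M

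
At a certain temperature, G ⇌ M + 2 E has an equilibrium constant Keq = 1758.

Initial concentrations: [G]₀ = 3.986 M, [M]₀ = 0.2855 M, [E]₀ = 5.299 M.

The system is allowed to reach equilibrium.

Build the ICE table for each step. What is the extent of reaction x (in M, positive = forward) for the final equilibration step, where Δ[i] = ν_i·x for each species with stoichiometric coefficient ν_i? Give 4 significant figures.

x = 3.634 M

Q₀ = 2.011 vs Keq = 1758 ⇒ Q<K, forward
Step 1:
                  G         M         E
  Initial     3.986    0.2855     5.299
  Change     -3.634     3.634     7.268
  Equil      0.3521     3.919     12.57
  solve Keq expr → x = 3.634; check Q = 1758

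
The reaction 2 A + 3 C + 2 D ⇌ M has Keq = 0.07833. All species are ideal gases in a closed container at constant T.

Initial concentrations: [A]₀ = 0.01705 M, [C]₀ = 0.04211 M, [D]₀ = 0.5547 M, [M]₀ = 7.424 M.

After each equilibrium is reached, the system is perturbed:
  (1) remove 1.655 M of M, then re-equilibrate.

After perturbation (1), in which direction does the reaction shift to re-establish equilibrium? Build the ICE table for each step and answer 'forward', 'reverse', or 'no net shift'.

Q₀ = 1.1115e+09 vs Keq = 0.07833 ⇒ Q>K, reverse
Step 1:
                   A          C          D          M
  I          0.01705    0.04211     0.5547      7.424
  C            1.428      2.143      1.428    -0.7142
  E            1.445      2.185      1.983       6.71
  solve Keq expr → x = -0.7142; check Q = 0.07833
Then remove 1.655 M of M.
Step 2:
                   A          C          D          M
  I            1.445      2.185      1.983      5.055
  C         -0.06103   -0.09154   -0.06103    0.03051
  E            1.384      2.093      1.922      5.085
  solve Keq expr → x = 0.03051; check Q = 0.07833

Direction: forward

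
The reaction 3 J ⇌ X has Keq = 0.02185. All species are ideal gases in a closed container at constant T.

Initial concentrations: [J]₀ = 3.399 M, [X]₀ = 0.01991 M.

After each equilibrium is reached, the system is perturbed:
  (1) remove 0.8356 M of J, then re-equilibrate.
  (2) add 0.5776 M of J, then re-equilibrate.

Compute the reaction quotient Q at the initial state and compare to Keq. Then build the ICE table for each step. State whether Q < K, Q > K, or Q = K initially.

Q₀ = 5.0701e-04; Q < K (proceeds forward)

Q₀ = 5.0701e-04 vs Keq = 0.02185 ⇒ Q<K, forward
Step 1:
                  J         X
  init        3.399   0.01991
  Δ         -0.9286    0.3095
  eq           2.47    0.3294
  solve Keq expr → x = 0.3095; check Q = 0.02185
Then remove 0.8356 M of J.
Step 2:
                  J         X
  init        1.635    0.3294
  Δ          0.4198   -0.1399
  eq          2.055    0.1895
  solve Keq expr → x = -0.1399; check Q = 0.02185
Then add 0.5776 M of J.
Step 3:
                  J         X
  init        2.632    0.1895
  Δ         -0.2822   0.09406
  eq           2.35    0.2836
  solve Keq expr → x = 0.09406; check Q = 0.02185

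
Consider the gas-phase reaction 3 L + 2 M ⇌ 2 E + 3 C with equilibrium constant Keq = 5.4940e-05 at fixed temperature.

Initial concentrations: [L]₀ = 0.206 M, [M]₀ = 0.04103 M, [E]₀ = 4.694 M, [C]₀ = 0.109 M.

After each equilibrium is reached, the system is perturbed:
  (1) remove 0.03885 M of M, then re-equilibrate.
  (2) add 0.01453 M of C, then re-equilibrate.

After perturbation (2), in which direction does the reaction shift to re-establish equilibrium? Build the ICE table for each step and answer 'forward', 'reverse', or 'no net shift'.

Direction: reverse

Q₀ = 1939 vs Keq = 5.4940e-05 ⇒ Q>K, reverse
Step 1:
                  L         M         E         C
  Initial     0.206   0.04103     4.694     0.109
  Change      0.108     0.072    -0.072    -0.108
  Equil       0.314     0.113     4.622  0.001006
  solve Keq expr → x = -0.036; check Q = 5.4940e-05
Then remove 0.03885 M of M.
Step 2:
                  L         M         E         C
  Initial     0.314   0.07418     4.622  0.001006
  Change  2.4447e-04 1.6298e-04 -1.6298e-04 -2.4447e-04
  Equil      0.3142   0.07434     4.622 7.6119e-04
  solve Keq expr → x = -8.1491e-05; check Q = 5.4940e-05
Then add 0.01453 M of C.
Step 3:
                  L         M         E         C
  Initial    0.3142   0.07434     4.622   0.01529
  Change    0.01443  0.009618 -0.009618  -0.01443
  Equil      0.3287   0.08396     4.612 8.6460e-04
  solve Keq expr → x = -0.004809; check Q = 5.4940e-05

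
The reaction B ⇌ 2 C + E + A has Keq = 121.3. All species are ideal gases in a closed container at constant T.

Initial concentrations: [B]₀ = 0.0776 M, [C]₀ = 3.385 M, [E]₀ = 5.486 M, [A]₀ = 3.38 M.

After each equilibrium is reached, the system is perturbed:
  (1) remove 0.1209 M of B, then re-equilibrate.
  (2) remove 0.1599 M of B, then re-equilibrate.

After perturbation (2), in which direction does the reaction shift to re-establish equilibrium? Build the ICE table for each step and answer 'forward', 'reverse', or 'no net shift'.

Direction: reverse

Q₀ = 2738 vs Keq = 121.3 ⇒ Q>K, reverse
Step 1:
                    B           C           E           A
  Initial      0.0776       3.385       5.486        3.38
  Change        0.539      -1.078      -0.539      -0.539
  Equil        0.6166       2.307       4.947       2.841
  solve Keq expr → x = -0.539; check Q = 121.3
Then remove 0.1209 M of B.
Step 2:
                    B           C           E           A
  Initial      0.4957       2.307       4.947       2.841
  Change      0.05133     -0.1027    -0.05133    -0.05133
  Equil        0.5471       2.204       4.896        2.79
  solve Keq expr → x = -0.05133; check Q = 121.3
Then remove 0.1599 M of B.
Step 3:
                    B           C           E           A
  Initial      0.3872       2.204       4.896        2.79
  Change       0.0718     -0.1436     -0.0718     -0.0718
  Equil         0.459       2.061       4.824       2.718
  solve Keq expr → x = -0.0718; check Q = 121.3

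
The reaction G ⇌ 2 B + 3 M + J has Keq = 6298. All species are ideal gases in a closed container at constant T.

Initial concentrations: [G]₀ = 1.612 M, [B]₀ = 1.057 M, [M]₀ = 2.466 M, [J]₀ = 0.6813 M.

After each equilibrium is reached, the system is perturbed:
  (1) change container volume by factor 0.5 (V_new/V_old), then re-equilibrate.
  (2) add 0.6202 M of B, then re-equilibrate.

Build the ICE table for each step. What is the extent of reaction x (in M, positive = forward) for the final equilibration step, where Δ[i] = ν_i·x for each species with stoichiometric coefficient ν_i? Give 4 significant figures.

x = -0.09905 M

Q₀ = 7.081 vs Keq = 6298 ⇒ Q<K, forward
Step 1:
                  G         B         M         J
  I           1.612     1.057     2.466    0.6813
  C          -1.078     2.156     3.234     1.078
  E           0.534     3.213       5.7     1.759
  solve Keq expr → x = 1.078; check Q = 6298
Then change container volume by factor 0.5 (V_new/V_old).
Step 2:
                  G         B         M         J
  I           1.068     6.426      11.4     3.519
  C           1.273    -2.545    -3.818    -1.273
  E           2.341     3.881     7.582     2.246
  solve Keq expr → x = -1.273; check Q = 6298
Then add 0.6202 M of B.
Step 3:
                  G         B         M         J
  I           2.341     4.501     7.582     2.246
  C         0.09905   -0.1981   -0.2972  -0.09905
  E            2.44     4.303     7.285     2.147
  solve Keq expr → x = -0.09905; check Q = 6298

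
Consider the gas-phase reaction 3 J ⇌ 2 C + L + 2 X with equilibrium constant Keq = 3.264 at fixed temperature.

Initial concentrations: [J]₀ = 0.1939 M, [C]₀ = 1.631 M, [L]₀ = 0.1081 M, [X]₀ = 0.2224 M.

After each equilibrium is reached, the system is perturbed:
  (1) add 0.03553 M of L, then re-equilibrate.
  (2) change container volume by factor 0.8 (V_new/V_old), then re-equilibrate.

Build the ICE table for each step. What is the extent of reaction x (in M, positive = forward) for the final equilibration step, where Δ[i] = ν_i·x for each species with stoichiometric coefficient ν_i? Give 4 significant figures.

Q₀ = 1.951 vs Keq = 3.264 ⇒ Q<K, forward
Step 1:
                  J         C         L         X
  Initial    0.1939     1.631    0.1081    0.2224
  Change   -0.01983   0.01322  0.006609   0.01322
  Equil      0.1741     1.644    0.1147    0.2356
  solve Keq expr → x = 0.006609; check Q = 3.264
Then add 0.03553 M of L.
Step 2:
                  J         C         L         X
  Initial    0.1741     1.644    0.1502    0.2356
  Change    0.01057 -0.007045 -0.003522 -0.007045
  Equil      0.1846     1.637    0.1467    0.2286
  solve Keq expr → x = -0.003522; check Q = 3.264
Then change container volume by factor 0.8 (V_new/V_old).
Step 3:
                  J         C         L         X
  Initial    0.2308     2.046    0.1834    0.2857
  Change    0.02265   -0.0151  -0.00755   -0.0151
  Equil      0.2534     2.031    0.1758    0.2706
  solve Keq expr → x = -0.00755; check Q = 3.264

x = -0.00755 M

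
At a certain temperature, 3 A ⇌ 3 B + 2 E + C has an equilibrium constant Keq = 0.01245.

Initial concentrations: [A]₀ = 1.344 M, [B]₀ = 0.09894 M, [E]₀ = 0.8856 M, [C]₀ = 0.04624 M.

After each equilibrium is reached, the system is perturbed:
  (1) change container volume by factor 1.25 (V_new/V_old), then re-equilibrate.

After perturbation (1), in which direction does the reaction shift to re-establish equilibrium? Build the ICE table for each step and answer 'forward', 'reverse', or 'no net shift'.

Direction: forward

Q₀ = 1.4468e-05 vs Keq = 0.01245 ⇒ Q<K, forward
Step 1:
                  A         B         E         C
  init        1.344   0.09894    0.8856   0.04624
  Δ         -0.3188    0.3188    0.2126    0.1063
  eq          1.025    0.4178     1.098    0.1525
  solve Keq expr → x = 0.1063; check Q = 0.01245
Then change container volume by factor 1.25 (V_new/V_old).
Step 2:
                  A         B         E         C
  init       0.8201    0.3342    0.8785     0.122
  Δ        -0.04106   0.04106   0.02738   0.01369
  eq         0.7791    0.3753    0.9059    0.1357
  solve Keq expr → x = 0.01369; check Q = 0.01245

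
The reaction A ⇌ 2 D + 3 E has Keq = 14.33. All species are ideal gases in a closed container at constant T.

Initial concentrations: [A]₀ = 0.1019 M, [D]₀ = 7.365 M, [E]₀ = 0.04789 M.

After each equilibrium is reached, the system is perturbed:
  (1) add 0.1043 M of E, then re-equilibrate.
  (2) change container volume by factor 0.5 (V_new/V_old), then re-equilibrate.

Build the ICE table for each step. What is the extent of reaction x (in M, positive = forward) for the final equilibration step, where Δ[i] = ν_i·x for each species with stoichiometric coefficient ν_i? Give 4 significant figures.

Q₀ = 0.05847 vs Keq = 14.33 ⇒ Q<K, forward
Step 1:
                  A         D         E
  I          0.1019     7.365   0.04789
  C        -0.05845    0.1169    0.1753
  E         0.04345     7.482    0.2232
  solve Keq expr → x = 0.05845; check Q = 14.33
Then add 0.1043 M of E.
Step 2:
                  A         D         E
  I         0.04345     7.482    0.3275
  C         0.02307  -0.04613   -0.0692
  E         0.06652     7.436    0.2583
  solve Keq expr → x = -0.02307; check Q = 14.33
Then change container volume by factor 0.5 (V_new/V_old).
Step 3:
                  A         D         E
  I           0.133     14.87    0.5167
  C         0.09033   -0.1807    -0.271
  E          0.2234     14.69    0.2457
  solve Keq expr → x = -0.09033; check Q = 14.33

x = -0.09033 M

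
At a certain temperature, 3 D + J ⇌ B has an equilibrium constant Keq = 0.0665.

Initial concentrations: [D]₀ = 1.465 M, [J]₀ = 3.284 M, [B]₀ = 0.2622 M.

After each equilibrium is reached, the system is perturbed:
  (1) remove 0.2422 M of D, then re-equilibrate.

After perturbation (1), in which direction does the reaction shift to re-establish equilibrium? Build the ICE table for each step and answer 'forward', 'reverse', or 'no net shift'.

Direction: reverse

Q₀ = 0.02539 vs Keq = 0.0665 ⇒ Q<K, forward
Step 1:
                  D         J         B
  init        1.465     3.284    0.2622
  Δ         -0.2781  -0.09268   0.09268
  eq          1.187     3.191    0.3549
  solve Keq expr → x = 0.09268; check Q = 0.0665
Then remove 0.2422 M of D.
Step 2:
                  D         J         B
  init       0.9447     3.191    0.3549
  Δ          0.1692   0.05639  -0.05639
  eq          1.114     3.248    0.2985
  solve Keq expr → x = -0.05639; check Q = 0.0665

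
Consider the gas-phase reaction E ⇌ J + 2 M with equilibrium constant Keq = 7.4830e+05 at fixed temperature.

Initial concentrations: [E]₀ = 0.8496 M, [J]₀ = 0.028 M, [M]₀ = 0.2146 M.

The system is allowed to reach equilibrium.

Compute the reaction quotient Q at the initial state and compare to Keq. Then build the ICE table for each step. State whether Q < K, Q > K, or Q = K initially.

Q₀ = 0.001518 vs Keq = 7.4830e+05 ⇒ Q<K, forward
Step 1:
                   E          J          M
  init        0.8496      0.028     0.2146
  Δ          -0.8496     0.8496      1.699
  eq      4.2954e-06     0.8776      1.914
  solve Keq expr → x = 0.8496; check Q = 7.4830e+05

Q₀ = 0.001518; Q < K (proceeds forward)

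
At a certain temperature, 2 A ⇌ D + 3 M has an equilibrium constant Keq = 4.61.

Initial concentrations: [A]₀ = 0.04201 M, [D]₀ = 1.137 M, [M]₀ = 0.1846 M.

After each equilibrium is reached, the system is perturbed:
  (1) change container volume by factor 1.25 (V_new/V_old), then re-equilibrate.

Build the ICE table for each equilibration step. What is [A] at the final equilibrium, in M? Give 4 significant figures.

Q₀ = 4.053 vs Keq = 4.61 ⇒ Q<K, forward
Step 1:
                   A          D          M
  I          0.04201      1.137     0.1846
  C        -0.001758 8.7907e-04   0.002637
  E          0.04025      1.138     0.1872
  solve Keq expr → x = 8.7907e-04; check Q = 4.61
Then change container volume by factor 1.25 (V_new/V_old).
Step 2:
                   A          D          M
  I           0.0322     0.9103     0.1498
  C        -0.004604   0.002302   0.006905
  E           0.0276     0.9126     0.1567
  solve Keq expr → x = 0.002302; check Q = 4.61

[A]_eq = 0.0276 M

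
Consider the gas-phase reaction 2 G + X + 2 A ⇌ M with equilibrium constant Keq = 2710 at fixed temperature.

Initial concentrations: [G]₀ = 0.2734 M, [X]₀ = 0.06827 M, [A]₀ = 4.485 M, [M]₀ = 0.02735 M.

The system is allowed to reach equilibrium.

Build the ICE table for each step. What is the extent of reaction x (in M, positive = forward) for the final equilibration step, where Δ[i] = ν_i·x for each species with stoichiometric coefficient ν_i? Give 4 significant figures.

Q₀ = 0.2664 vs Keq = 2710 ⇒ Q<K, forward
Step 1:
                  G         X         A         M
  I          0.2734   0.06827     4.485   0.02735
  C         -0.1363  -0.06817   -0.1363   0.06817
  E          0.1371 9.9222e-05     4.349   0.09552
  solve Keq expr → x = 0.06817; check Q = 2710

x = 0.06817 M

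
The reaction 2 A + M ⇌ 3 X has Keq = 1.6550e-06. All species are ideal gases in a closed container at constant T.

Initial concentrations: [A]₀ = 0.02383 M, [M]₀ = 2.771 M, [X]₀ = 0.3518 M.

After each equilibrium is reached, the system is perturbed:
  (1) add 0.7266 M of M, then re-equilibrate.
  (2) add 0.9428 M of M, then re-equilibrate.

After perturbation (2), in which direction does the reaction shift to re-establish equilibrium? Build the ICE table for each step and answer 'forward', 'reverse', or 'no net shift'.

Q₀ = 27.67 vs Keq = 1.6550e-06 ⇒ Q>K, reverse
Step 1:
                  A         M         X
  Initial   0.02383     2.771    0.3518
  Change       0.23     0.115    -0.345
  Equil      0.2539     2.886  0.006752
  solve Keq expr → x = -0.115; check Q = 1.6550e-06
Then add 0.7266 M of M.
Step 2:
                  A         M         X
  Initial    0.2539     3.613  0.006752
  Change  -3.4538e-04 -1.7269e-04 5.1808e-04
  Equil      0.2535     3.612   0.00727
  solve Keq expr → x = 1.7269e-04; check Q = 1.6550e-06
Then add 0.9428 M of M.
Step 3:
                  A         M         X
  Initial    0.2535     4.555   0.00727
  Change  -3.8414e-04 -1.9207e-04 5.7621e-04
  Equil      0.2531     4.555  0.007846
  solve Keq expr → x = 1.9207e-04; check Q = 1.6550e-06

Direction: forward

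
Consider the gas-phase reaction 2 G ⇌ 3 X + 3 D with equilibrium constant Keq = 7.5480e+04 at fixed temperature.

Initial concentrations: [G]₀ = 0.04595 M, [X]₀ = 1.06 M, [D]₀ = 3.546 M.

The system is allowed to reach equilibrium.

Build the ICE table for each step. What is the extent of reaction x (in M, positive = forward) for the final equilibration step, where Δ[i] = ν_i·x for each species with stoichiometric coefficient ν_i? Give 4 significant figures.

x = 0.009042 M

Q₀ = 2.5151e+04 vs Keq = 7.5480e+04 ⇒ Q<K, forward
Step 1:
                  G         X         D
  I         0.04595      1.06     3.546
  C        -0.01808   0.02713   0.02713
  E         0.02787     1.087     3.573
  solve Keq expr → x = 0.009042; check Q = 7.5480e+04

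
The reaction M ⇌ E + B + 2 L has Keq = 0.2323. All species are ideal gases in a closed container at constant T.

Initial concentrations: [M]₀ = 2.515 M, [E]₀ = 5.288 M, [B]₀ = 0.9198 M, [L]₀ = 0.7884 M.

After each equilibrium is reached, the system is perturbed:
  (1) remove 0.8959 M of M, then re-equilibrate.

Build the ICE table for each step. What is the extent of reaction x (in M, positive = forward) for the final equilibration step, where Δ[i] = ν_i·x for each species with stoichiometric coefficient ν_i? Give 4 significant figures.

x = -0.03163 M

Q₀ = 1.202 vs Keq = 0.2323 ⇒ Q>K, reverse
Step 1:
                    M           E           B           L
  I             2.515       5.288      0.9198      0.7884
  C            0.1889     -0.1889     -0.1889     -0.3779
  E             2.704       5.099      0.7309      0.4105
  solve Keq expr → x = -0.1889; check Q = 0.2323
Then remove 0.8959 M of M.
Step 2:
                    M           E           B           L
  I             1.808       5.099      0.7309      0.4105
  C           0.03163    -0.03163    -0.03163    -0.06326
  E              1.84       5.067      0.6992      0.3473
  solve Keq expr → x = -0.03163; check Q = 0.2323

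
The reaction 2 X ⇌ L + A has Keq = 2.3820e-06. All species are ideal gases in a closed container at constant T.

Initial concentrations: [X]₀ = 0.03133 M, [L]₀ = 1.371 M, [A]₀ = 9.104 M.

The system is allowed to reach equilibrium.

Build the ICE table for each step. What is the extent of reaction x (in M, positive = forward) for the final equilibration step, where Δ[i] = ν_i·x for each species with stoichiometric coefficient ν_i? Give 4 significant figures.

Q₀ = 1.2716e+04 vs Keq = 2.3820e-06 ⇒ Q>K, reverse
Step 1:
                   X          L          A
  init       0.03133      1.371      9.104
  Δ            2.742     -1.371     -1.371
  eq           2.773 2.3692e-06      7.733
  solve Keq expr → x = -1.371; check Q = 2.3820e-06

x = -1.371 M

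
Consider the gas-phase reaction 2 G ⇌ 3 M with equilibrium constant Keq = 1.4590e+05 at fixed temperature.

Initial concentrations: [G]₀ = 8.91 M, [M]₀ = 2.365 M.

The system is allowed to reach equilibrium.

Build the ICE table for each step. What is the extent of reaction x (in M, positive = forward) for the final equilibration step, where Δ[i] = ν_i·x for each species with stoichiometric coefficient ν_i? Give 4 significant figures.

x = 4.375 M

Q₀ = 0.1666 vs Keq = 1.4590e+05 ⇒ Q<K, forward
Step 1:
                  G         M
  I            8.91     2.365
  C           -8.75     13.13
  E          0.1596     15.49
  solve Keq expr → x = 4.375; check Q = 1.4590e+05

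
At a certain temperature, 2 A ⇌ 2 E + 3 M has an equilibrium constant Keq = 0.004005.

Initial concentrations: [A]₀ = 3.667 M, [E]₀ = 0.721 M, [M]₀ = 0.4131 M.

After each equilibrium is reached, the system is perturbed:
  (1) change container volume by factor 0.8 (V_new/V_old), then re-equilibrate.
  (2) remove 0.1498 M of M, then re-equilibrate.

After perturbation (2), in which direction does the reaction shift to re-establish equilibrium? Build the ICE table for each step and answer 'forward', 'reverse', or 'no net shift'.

Q₀ = 0.002725 vs Keq = 0.004005 ⇒ Q<K, forward
Step 1:
                  A         E         M
  I           3.667     0.721    0.4131
  C        -0.02823   0.02823   0.04234
  E           3.639    0.7492    0.4554
  solve Keq expr → x = 0.01411; check Q = 0.004005
Then change container volume by factor 0.8 (V_new/V_old).
Step 2:
                  A         E         M
  I           4.548    0.9365    0.5693
  C         0.05955  -0.05955  -0.08932
  E           4.608     0.877      0.48
  solve Keq expr → x = -0.02977; check Q = 0.004005
Then remove 0.1498 M of M.
Step 3:
                  A         E         M
  I           4.608     0.877    0.3302
  C        -0.07862   0.07862    0.1179
  E           4.529    0.9556    0.4481
  solve Keq expr → x = 0.03931; check Q = 0.004005

Direction: forward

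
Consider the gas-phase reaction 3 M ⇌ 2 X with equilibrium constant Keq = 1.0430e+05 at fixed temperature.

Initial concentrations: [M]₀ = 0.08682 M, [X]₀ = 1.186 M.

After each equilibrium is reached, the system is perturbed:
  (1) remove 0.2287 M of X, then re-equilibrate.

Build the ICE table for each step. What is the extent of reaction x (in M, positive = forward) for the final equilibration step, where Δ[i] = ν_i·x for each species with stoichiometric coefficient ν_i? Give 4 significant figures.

Q₀ = 2149 vs Keq = 1.0430e+05 ⇒ Q<K, forward
Step 1:
                  M         X
  init      0.08682     1.186
  Δ        -0.06246   0.04164
  eq        0.02436     1.228
  solve Keq expr → x = 0.02082; check Q = 1.0430e+05
Then remove 0.2287 M of X.
Step 2:
                  M         X
  init      0.02436    0.9989
  Δ       -0.003098  0.002066
  eq        0.02126     1.001
  solve Keq expr → x = 0.001033; check Q = 1.0430e+05

x = 0.001033 M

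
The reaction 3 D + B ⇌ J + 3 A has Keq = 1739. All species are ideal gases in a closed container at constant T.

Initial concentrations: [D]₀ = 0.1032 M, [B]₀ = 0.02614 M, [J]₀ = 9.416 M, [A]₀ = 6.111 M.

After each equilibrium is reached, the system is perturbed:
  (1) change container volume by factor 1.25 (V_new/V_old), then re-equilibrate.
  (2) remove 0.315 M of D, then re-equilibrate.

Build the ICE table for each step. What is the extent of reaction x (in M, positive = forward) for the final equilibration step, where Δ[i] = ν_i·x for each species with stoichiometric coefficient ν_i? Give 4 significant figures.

x = -0.0685 M

Q₀ = 7.4793e+07 vs Keq = 1739 ⇒ Q>K, reverse
Step 1:
                  D         B         J         A
  I          0.1032   0.02614     9.416     6.111
  C           1.089     0.363    -0.363    -1.089
  E           1.192    0.3891     9.053     5.022
  solve Keq expr → x = -0.363; check Q = 1739
Then change container volume by factor 1.25 (V_new/V_old).
Step 2:
                  D         B         J         A
  I          0.9537    0.3113     7.242     4.018
  C               0         0         0         0
  E          0.9537    0.3113     7.242     4.018
  solve Keq expr → x = 0; check Q = 1739
Then remove 0.315 M of D.
Step 3:
                  D         B         J         A
  I          0.6387    0.3113     7.242     4.018
  C          0.2055    0.0685   -0.0685   -0.2055
  E          0.8442    0.3798     7.174     3.812
  solve Keq expr → x = -0.0685; check Q = 1739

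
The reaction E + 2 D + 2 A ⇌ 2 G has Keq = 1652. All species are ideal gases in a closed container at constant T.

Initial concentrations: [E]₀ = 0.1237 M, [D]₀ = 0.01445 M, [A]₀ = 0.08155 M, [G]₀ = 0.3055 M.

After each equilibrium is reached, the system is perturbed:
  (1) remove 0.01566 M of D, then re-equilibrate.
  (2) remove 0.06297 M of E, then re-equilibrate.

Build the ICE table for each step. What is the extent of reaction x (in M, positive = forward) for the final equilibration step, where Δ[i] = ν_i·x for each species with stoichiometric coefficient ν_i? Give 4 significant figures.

Q₀ = 5.4334e+05 vs Keq = 1652 ⇒ Q>K, reverse
Step 1:
                  E         D         A         G
  Initial    0.1237   0.01445   0.08155    0.3055
  Change    0.03768   0.07537   0.07537  -0.07537
  Equil      0.1614   0.08982    0.1569    0.2301
  solve Keq expr → x = -0.03768; check Q = 1652
Then remove 0.01566 M of D.
Step 2:
                  E         D         A         G
  Initial    0.1614   0.07416    0.1569    0.2301
  Change   0.003831  0.007662  0.007662 -0.007662
  Equil      0.1652   0.08182    0.1646    0.2225
  solve Keq expr → x = -0.003831; check Q = 1652
Then remove 0.06297 M of E.
Step 3:
                  E         D         A         G
  Initial    0.1022   0.08182    0.1646    0.2225
  Change   0.004911  0.009822  0.009822 -0.009822
  Equil      0.1072   0.09164    0.1744    0.2126
  solve Keq expr → x = -0.004911; check Q = 1652

x = -0.004911 M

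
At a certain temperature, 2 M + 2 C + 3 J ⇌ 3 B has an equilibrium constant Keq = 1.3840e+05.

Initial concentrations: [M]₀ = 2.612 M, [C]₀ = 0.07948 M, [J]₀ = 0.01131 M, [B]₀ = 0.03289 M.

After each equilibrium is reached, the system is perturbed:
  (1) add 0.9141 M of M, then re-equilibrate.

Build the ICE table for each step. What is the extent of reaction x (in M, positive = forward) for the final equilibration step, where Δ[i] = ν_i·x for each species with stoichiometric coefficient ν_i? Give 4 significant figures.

x = 1.3873e-04 M

Q₀ = 570.6 vs Keq = 1.3840e+05 ⇒ Q<K, forward
Step 1:
                    M           C           J           B
  init          2.612     0.07948     0.01131     0.03289
  Δ         -0.005921   -0.005921   -0.008881    0.008881
  eq            2.606     0.07356    0.002429     0.04177
  solve Keq expr → x = 0.00296; check Q = 1.3840e+05
Then add 0.9141 M of M.
Step 2:
                    M           C           J           B
  init           3.52     0.07356    0.002429     0.04177
  Δ       -2.7746e-04 -2.7746e-04 -4.1619e-04  4.1619e-04
  eq             3.52     0.07328    0.002013     0.04219
  solve Keq expr → x = 1.3873e-04; check Q = 1.3840e+05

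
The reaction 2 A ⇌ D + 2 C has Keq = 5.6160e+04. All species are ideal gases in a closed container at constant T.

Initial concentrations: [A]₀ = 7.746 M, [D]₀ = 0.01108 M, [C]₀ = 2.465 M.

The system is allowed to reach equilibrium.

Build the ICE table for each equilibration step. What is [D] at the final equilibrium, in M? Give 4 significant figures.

[D]_eq = 3.842 M

Q₀ = 0.001122 vs Keq = 5.6160e+04 ⇒ Q<K, forward
Step 1:
                   A          D          C
  Initial      7.746    0.01108      2.465
  Change      -7.662      3.831      7.662
  Equil      0.08377      3.842      10.13
  solve Keq expr → x = 3.831; check Q = 5.6160e+04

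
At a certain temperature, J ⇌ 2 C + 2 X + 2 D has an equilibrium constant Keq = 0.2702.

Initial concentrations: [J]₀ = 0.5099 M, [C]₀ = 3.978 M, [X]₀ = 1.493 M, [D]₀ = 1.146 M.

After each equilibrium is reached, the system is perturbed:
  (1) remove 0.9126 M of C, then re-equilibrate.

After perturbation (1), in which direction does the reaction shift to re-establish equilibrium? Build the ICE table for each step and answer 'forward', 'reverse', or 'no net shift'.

Direction: forward

Q₀ = 90.85 vs Keq = 0.2702 ⇒ Q>K, reverse
Step 1:
                    J           C           X           D
  init         0.5099       3.978       1.493       1.146
  Δ            0.4398     -0.8795     -0.8795     -0.8795
  eq           0.9497       3.098      0.6135      0.2665
  solve Keq expr → x = -0.4398; check Q = 0.2702
Then remove 0.9126 M of C.
Step 2:
                    J           C           X           D
  init         0.9497       2.186      0.6135      0.2665
  Δ          -0.03089     0.06179     0.06179     0.06179
  eq           0.9188       2.248      0.6753      0.3283
  solve Keq expr → x = 0.03089; check Q = 0.2702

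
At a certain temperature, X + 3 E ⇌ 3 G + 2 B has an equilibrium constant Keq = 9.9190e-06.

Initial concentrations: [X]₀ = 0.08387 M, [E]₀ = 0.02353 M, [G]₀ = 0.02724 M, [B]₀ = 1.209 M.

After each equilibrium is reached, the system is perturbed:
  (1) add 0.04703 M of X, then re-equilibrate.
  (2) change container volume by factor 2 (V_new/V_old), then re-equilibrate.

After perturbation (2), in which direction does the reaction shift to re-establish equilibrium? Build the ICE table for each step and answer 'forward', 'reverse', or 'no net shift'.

Direction: forward

Q₀ = 27.04 vs Keq = 9.9190e-06 ⇒ Q>K, reverse
Step 1:
                  X         E         G         B
  I         0.08387   0.02353   0.02724     1.209
  C        0.008935    0.0268   -0.0268  -0.01787
  E          0.0928   0.05033 4.3575e-04     1.191
  solve Keq expr → x = -0.008935; check Q = 9.9190e-06
Then add 0.04703 M of X.
Step 2:
                  X         E         G         B
  I          0.1398   0.05033 4.3575e-04     1.191
  C       -2.1048e-05 -6.3144e-05 6.3144e-05 4.2096e-05
  E          0.1398   0.05027 4.9889e-04     1.191
  solve Keq expr → x = 2.1048e-05; check Q = 9.9190e-06
Then change container volume by factor 2 (V_new/V_old).
Step 3:
                  X         E         G         B
  I         0.06991   0.02514 2.4945e-04    0.5956
  C       -2.1330e-05 -6.3990e-05 6.3990e-05 4.2660e-05
  E         0.06989   0.02507 3.1344e-04    0.5956
  solve Keq expr → x = 2.1330e-05; check Q = 9.9190e-06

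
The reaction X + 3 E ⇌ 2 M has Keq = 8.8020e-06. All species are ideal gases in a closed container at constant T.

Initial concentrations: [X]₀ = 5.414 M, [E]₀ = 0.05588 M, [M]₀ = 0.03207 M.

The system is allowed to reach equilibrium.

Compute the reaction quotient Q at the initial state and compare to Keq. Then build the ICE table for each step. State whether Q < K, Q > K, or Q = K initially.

Q₀ = 1.089; Q > K (proceeds reverse)

Q₀ = 1.089 vs Keq = 8.8020e-06 ⇒ Q>K, reverse
Step 1:
                   X          E          M
  init         5.414    0.05588    0.03207
  Δ          0.01592    0.04776   -0.03184
  eq            5.43     0.1036 2.3066e-04
  solve Keq expr → x = -0.01592; check Q = 8.8020e-06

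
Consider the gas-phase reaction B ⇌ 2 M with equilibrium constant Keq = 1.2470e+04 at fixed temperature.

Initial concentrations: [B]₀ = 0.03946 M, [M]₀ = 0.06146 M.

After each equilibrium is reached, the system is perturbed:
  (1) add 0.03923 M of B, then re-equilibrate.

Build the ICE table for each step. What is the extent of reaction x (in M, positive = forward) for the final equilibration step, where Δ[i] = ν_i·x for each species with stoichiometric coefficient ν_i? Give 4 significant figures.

x = 0.03923 M

Q₀ = 0.09573 vs Keq = 1.2470e+04 ⇒ Q<K, forward
Step 1:
                   B          M
  Initial    0.03946    0.06146
  Change    -0.03946    0.07892
  Equil   1.5802e-06     0.1404
  solve Keq expr → x = 0.03946; check Q = 1.2470e+04
Then add 0.03923 M of B.
Step 2:
                   B          M
  Initial    0.03923     0.1404
  Change    -0.03923    0.07846
  Equil   3.8402e-06     0.2188
  solve Keq expr → x = 0.03923; check Q = 1.2470e+04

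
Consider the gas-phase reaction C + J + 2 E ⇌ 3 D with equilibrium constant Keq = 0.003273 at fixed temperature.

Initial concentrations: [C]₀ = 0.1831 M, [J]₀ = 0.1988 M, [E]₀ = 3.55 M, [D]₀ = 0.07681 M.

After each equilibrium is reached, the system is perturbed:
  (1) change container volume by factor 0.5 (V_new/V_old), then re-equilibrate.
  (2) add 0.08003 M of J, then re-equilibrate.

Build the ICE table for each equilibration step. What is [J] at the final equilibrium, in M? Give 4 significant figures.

Q₀ = 9.8785e-04 vs Keq = 0.003273 ⇒ Q<K, forward
Step 1:
                    C           J           E           D
  Initial      0.1831      0.1988        3.55     0.07681
  Change     -0.01094    -0.01094    -0.02188     0.03282
  Equil        0.1722      0.1879       3.528      0.1096
  solve Keq expr → x = 0.01094; check Q = 0.003273
Then change container volume by factor 0.5 (V_new/V_old).
Step 2:
                    C           J           E           D
  Initial      0.3443      0.3757       7.056      0.2193
  Change     -0.01598    -0.01598    -0.03195     0.04793
  Equil        0.3283      0.3597       7.024      0.2672
  solve Keq expr → x = 0.01598; check Q = 0.003273
Then add 0.08003 M of J.
Step 3:
                    C           J           E           D
  Initial      0.3283      0.4398       7.024      0.2672
  Change    -0.005195   -0.005195    -0.01039     0.01559
  Equil        0.3231      0.4346       7.014      0.2828
  solve Keq expr → x = 0.005195; check Q = 0.003273

[J]_eq = 0.4346 M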